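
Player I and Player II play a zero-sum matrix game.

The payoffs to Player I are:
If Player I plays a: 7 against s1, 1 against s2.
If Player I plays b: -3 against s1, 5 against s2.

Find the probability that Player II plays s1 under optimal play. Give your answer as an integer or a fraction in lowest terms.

2/7

Row minima are 1 and -3, so Player I's maximin is 1; column maxima are 7 and 5, so Player II's minimax is 5. These differ, so the equilibrium is in mixed strategies.
Let Player II play s1 with probability q. Player I is indifferent when 7q + (1−q) = −3q + 5(1−q), giving q = 2/7.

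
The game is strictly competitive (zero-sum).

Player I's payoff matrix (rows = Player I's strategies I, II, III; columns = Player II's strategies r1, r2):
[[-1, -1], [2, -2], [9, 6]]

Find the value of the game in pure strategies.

6

Row minima: -1, -2, 6 → Player I's maximin is 6.
Column maxima: 9, 6 → Player II's minimax is 6.
They coincide at (III, r2), so the value is 6.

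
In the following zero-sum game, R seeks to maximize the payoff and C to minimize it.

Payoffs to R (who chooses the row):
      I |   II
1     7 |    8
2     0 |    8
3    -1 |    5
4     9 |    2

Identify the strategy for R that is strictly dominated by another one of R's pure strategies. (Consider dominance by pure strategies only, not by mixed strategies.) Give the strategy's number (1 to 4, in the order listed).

3

Compare 3 with 1: 7 > -1, 8 > 5.
So 1 strictly dominates 3 for R; 3 is strictly dominated.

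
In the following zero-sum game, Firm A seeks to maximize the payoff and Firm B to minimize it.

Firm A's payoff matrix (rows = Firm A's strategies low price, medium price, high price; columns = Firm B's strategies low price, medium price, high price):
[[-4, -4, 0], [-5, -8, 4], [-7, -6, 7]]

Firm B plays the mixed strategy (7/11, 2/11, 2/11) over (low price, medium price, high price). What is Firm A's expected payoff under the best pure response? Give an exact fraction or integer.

-36/11

low price: (-4)·(7/11) + (-4)·(2/11) + (0)·(2/11) = -36/11.
medium price: (-5)·(7/11) + (-8)·(2/11) + (4)·(2/11) = -43/11.
high price: (-7)·(7/11) + (-6)·(2/11) + (7)·(2/11) = -47/11.
The best pure response is low price with expected payoff -36/11.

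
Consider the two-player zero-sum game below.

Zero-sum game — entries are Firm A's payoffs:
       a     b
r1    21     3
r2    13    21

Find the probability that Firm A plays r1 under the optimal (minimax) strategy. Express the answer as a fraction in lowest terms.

4/13

Row minima are 3 and 13, so Firm A's maximin is 13; column maxima are 21 and 21, so Firm B's minimax is 21. These differ, so the equilibrium is in mixed strategies.
Let Firm A play r1 with probability p. Firm B is indifferent when 21p + 13(1−p) = 3p + 21(1−p), giving p = 4/13.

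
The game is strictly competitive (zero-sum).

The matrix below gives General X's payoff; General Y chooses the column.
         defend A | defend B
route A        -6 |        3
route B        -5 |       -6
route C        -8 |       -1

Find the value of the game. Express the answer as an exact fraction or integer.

Row route C is strictly dominated by row route A, so General X never plays it.
The remaining 2×2 game on (route A, route B) × (defend A, defend B) has no saddle point. Let General X play route A with probability p; indifference gives −6p − 5(1−p) = 3p − 6(1−p), so p = 1/10.
Similarly General Y's optimal q on defend A is 9/10, and the value is -6·(9/10) + (3)·(1/10) = -51/10.

-51/10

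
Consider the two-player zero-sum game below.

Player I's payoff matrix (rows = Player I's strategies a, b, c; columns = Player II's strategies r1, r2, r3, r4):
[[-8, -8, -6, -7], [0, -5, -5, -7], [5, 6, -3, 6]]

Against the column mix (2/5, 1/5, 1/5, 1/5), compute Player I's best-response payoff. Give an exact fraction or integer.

a: (-8)·(2/5) + (-8)·(1/5) + (-6)·(1/5) + (-7)·(1/5) = -37/5.
b: (0)·(2/5) + (-5)·(1/5) + (-5)·(1/5) + (-7)·(1/5) = -17/5.
c: (5)·(2/5) + (6)·(1/5) + (-3)·(1/5) + (6)·(1/5) = 19/5.
The best pure response is c with expected payoff 19/5.

19/5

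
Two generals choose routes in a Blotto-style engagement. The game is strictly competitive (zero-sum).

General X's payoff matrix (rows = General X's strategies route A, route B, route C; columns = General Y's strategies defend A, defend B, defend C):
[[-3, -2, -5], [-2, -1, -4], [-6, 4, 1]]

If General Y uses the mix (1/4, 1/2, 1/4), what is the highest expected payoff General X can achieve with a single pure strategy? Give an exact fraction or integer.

3/4

route A: (-3)·(1/4) + (-2)·(1/2) + (-5)·(1/4) = -3.
route B: (-2)·(1/4) + (-1)·(1/2) + (-4)·(1/4) = -2.
route C: (-6)·(1/4) + (4)·(1/2) + (1)·(1/4) = 3/4.
The best pure response is route C with expected payoff 3/4.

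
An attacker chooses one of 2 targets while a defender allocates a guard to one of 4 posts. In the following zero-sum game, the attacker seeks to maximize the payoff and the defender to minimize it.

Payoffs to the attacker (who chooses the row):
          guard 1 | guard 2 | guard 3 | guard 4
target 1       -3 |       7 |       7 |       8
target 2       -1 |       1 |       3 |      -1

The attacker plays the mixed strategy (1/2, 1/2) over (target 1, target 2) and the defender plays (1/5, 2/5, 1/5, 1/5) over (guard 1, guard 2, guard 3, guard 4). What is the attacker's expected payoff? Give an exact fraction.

29/10

Against (1/5, 2/5, 1/5, 1/5), each row's expected payoff is target 1: 26/5; target 2: 3/5.
Taking the (1/2, 1/2)-weighted average: (1/2)·(26/5) + (1/2)·(3/5) = 29/10.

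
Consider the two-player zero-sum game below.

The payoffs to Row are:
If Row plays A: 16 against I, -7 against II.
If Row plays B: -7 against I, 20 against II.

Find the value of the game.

271/50

Row minima are -7 and -7, so Row's maximin is -7; column maxima are 16 and 20, so Column's minimax is 16. These differ, so the equilibrium is in mixed strategies.
Let Row play A with probability p. Column is indifferent when 16p − 7(1−p) = −7p + 20(1−p), giving p = 27/50.
Let Column play I with probability q. Row is indifferent when 16q − 7(1−q) = −7q + 20(1−q), giving q = 27/50.
The value is 16·(27/50) + (-7)·(23/50) = 271/50.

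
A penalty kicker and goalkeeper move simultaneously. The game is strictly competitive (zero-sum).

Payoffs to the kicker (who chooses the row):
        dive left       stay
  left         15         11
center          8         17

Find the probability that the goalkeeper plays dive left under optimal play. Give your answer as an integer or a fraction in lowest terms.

6/13

Row minima are 11 and 8, so the kicker's maximin is 11; column maxima are 15 and 17, so the goalkeeper's minimax is 15. These differ, so the equilibrium is in mixed strategies.
Let the goalkeeper play dive left with probability q. The kicker is indifferent when 15q + 11(1−q) = 8q + 17(1−q), giving q = 6/13.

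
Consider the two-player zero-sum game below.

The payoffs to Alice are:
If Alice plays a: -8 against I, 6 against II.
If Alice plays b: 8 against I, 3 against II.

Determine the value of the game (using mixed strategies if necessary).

Row minima are -8 and 3, so Alice's maximin is 3; column maxima are 8 and 6, so Bob's minimax is 6. These differ, so the equilibrium is in mixed strategies.
Let Alice play a with probability p. Bob is indifferent when −8p + 8(1−p) = 6p + 3(1−p), giving p = 5/19.
Let Bob play I with probability q. Alice is indifferent when −8q + 6(1−q) = 8q + 3(1−q), giving q = 3/19.
The value is -8·(3/19) + (6)·(16/19) = 72/19.

72/19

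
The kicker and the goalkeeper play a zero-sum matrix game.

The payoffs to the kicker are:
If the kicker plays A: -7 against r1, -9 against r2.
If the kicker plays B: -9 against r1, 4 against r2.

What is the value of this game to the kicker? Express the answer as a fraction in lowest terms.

Row minima are -9 and -9, so the kicker's maximin is -9; column maxima are -7 and 4, so the goalkeeper's minimax is -7. These differ, so the equilibrium is in mixed strategies.
Let the kicker play A with probability p. The goalkeeper is indifferent when −7p − 9(1−p) = −9p + 4(1−p), giving p = 13/15.
Let the goalkeeper play r1 with probability q. The kicker is indifferent when −7q − 9(1−q) = −9q + 4(1−q), giving q = 13/15.
The value is -7·(13/15) + (-9)·(2/15) = -109/15.

-109/15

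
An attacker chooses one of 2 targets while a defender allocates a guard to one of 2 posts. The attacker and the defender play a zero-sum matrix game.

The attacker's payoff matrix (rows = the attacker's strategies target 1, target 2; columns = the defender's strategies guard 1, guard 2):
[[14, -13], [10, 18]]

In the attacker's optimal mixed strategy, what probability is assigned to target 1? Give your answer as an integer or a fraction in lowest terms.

8/35

Row minima are -13 and 10, so the attacker's maximin is 10; column maxima are 14 and 18, so the defender's minimax is 14. These differ, so the equilibrium is in mixed strategies.
Let the attacker play target 1 with probability p. The defender is indifferent when 14p + 10(1−p) = −13p + 18(1−p), giving p = 8/35.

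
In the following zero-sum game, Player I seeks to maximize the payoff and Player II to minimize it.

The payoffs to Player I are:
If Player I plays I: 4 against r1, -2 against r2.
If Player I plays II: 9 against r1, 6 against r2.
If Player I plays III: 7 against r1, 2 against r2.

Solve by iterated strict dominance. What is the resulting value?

Row III is strictly dominated by row II (9>7, 6>2); eliminate III.
Column r1 is strictly dominated by r2 for Player II (-2<4, 6<9); eliminate r1.
Row I is strictly dominated by row II (6>-2); eliminate I.
Only (II, r2) remains, with payoff 6.

6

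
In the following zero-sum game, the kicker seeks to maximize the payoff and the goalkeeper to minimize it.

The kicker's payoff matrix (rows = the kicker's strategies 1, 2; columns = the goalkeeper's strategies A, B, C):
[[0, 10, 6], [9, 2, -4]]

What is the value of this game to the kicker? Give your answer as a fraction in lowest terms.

54/19

Column B is strictly dominated by C for the goalkeeper (it gives the kicker more in every row).
The remaining 2×2 game on (1, 2) × (A, C) has no saddle point. Let the kicker play 1 with probability p; indifference gives 9(1−p) = 6p − 4(1−p), so p = 13/19.
Similarly the goalkeeper's optimal q on A is 10/19, and the value is 0·(10/19) + (6)·(9/19) = 54/19.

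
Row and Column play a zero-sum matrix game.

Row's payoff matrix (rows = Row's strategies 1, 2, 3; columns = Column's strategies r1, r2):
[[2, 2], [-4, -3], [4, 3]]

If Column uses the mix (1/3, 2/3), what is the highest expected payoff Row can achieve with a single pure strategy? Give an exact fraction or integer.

1: (2)·(1/3) + (2)·(2/3) = 2.
2: (-4)·(1/3) + (-3)·(2/3) = -10/3.
3: (4)·(1/3) + (3)·(2/3) = 10/3.
The best pure response is 3 with expected payoff 10/3.

10/3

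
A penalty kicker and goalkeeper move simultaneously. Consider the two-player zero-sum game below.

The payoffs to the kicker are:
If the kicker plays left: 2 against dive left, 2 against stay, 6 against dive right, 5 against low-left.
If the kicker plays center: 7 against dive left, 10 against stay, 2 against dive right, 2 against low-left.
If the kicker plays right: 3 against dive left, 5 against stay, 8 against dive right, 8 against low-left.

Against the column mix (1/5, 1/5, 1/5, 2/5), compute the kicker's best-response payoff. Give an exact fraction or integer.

32/5

left: (2)·(1/5) + (2)·(1/5) + (6)·(1/5) + (5)·(2/5) = 4.
center: (7)·(1/5) + (10)·(1/5) + (2)·(1/5) + (2)·(2/5) = 23/5.
right: (3)·(1/5) + (5)·(1/5) + (8)·(1/5) + (8)·(2/5) = 32/5.
The best pure response is right with expected payoff 32/5.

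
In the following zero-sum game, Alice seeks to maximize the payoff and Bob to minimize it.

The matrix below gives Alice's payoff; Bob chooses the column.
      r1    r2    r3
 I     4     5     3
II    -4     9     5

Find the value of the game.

Column r2 is strictly dominated by r3 for Bob (it gives Alice more in every row).
The remaining 2×2 game on (I, II) × (r1, r3) has no saddle point. Let Alice play I with probability p; indifference gives 4p − 4(1−p) = 3p + 5(1−p), so p = 9/10.
Similarly Bob's optimal q on r1 is 1/5, and the value is 4·(1/5) + (3)·(4/5) = 16/5.

16/5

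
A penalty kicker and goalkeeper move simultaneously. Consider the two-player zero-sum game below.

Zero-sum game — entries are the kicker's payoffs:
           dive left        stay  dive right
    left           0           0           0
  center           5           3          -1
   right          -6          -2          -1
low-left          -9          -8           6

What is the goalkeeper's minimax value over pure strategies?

The worst case (largest entry) in each column is dive left: 5, stay: 3, dive right: 6.
The best (smallest) of these is 3.

3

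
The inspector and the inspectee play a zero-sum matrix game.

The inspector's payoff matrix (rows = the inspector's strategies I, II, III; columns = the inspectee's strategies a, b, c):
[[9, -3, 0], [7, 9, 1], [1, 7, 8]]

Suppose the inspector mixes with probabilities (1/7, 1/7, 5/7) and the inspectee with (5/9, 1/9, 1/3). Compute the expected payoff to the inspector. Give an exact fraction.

Against (5/9, 1/9, 1/3), each row's expected payoff is I: 14/3; II: 47/9; III: 4.
Taking the (1/7, 1/7, 5/7)-weighted average: (1/7)·(14/3) + (1/7)·(47/9) + (5/7)·(4) = 269/63.

269/63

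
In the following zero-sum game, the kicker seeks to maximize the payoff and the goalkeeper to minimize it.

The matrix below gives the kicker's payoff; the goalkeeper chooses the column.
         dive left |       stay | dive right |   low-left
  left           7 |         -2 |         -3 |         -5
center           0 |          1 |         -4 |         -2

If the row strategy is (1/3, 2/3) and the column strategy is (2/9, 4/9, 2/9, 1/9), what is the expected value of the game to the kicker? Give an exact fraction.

-17/27

Against (2/9, 4/9, 2/9, 1/9), each row's expected payoff is left: -5/9; center: -2/3.
Taking the (1/3, 2/3)-weighted average: (1/3)·(-5/9) + (2/3)·(-2/3) = -17/27.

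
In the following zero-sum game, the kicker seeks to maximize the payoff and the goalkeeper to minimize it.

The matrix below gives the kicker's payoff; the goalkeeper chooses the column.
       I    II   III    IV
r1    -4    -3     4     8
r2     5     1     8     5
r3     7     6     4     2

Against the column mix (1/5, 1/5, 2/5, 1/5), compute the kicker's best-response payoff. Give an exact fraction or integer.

r1: (-4)·(1/5) + (-3)·(1/5) + (4)·(2/5) + (8)·(1/5) = 9/5.
r2: (5)·(1/5) + (1)·(1/5) + (8)·(2/5) + (5)·(1/5) = 27/5.
r3: (7)·(1/5) + (6)·(1/5) + (4)·(2/5) + (2)·(1/5) = 23/5.
The best pure response is r2 with expected payoff 27/5.

27/5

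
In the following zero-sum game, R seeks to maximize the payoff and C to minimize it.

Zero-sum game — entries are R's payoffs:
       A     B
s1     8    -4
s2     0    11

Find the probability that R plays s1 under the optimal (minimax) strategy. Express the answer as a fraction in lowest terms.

11/23

Row minima are -4 and 0, so R's maximin is 0; column maxima are 8 and 11, so C's minimax is 8. These differ, so the equilibrium is in mixed strategies.
Let R play s1 with probability p. C is indifferent when 8p = −4p + 11(1−p), giving p = 11/23.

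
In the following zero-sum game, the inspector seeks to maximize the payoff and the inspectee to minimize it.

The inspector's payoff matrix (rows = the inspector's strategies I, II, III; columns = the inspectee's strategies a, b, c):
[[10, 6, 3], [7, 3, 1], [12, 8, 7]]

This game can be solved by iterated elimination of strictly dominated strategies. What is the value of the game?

Row I is strictly dominated by row III (12>10, 8>6, 7>3); eliminate I.
Column a is strictly dominated by b for the inspectee (3<7, 8<12); eliminate a.
Column b is strictly dominated by c for the inspectee (1<3, 7<8); eliminate b.
Row II is strictly dominated by row III (7>1); eliminate II.
Only (III, c) remains, with payoff 7.

7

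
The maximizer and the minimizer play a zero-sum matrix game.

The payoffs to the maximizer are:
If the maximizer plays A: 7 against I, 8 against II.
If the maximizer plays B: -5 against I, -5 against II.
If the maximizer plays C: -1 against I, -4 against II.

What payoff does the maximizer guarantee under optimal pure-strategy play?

Row minima: 7, -5, -4 → the maximizer's maximin is 7.
Column maxima: 7, 8 → the minimizer's minimax is 7.
They coincide at (A, I), so the value is 7.

7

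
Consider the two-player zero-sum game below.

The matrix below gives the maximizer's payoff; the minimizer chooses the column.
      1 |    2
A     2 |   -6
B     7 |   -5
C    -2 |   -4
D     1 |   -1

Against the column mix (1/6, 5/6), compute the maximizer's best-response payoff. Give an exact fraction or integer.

A: (2)·(1/6) + (-6)·(5/6) = -14/3.
B: (7)·(1/6) + (-5)·(5/6) = -3.
C: (-2)·(1/6) + (-4)·(5/6) = -11/3.
D: (1)·(1/6) + (-1)·(5/6) = -2/3.
The best pure response is D with expected payoff -2/3.

-2/3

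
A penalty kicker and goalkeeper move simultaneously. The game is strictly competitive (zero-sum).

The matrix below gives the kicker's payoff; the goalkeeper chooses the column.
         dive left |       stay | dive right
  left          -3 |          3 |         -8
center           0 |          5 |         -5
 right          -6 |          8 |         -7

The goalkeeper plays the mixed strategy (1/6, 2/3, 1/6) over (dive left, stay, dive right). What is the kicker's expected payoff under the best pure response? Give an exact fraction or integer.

left: (-3)·(1/6) + (3)·(2/3) + (-8)·(1/6) = 1/6.
center: (0)·(1/6) + (5)·(2/3) + (-5)·(1/6) = 5/2.
right: (-6)·(1/6) + (8)·(2/3) + (-7)·(1/6) = 19/6.
The best pure response is right with expected payoff 19/6.

19/6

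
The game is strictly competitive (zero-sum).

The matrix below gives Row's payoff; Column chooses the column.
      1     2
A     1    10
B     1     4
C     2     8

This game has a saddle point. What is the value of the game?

Row minima: 1, 1, 2 → Row's maximin is 2.
Column maxima: 2, 10 → Column's minimax is 2.
They coincide at (C, 1), so the value is 2.

2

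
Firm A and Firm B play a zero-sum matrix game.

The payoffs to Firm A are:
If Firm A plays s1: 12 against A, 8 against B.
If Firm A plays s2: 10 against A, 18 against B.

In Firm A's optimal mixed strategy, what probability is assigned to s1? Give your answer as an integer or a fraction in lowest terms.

Row minima are 8 and 10, so Firm A's maximin is 10; column maxima are 12 and 18, so Firm B's minimax is 12. These differ, so the equilibrium is in mixed strategies.
Let Firm A play s1 with probability p. Firm B is indifferent when 12p + 10(1−p) = 8p + 18(1−p), giving p = 2/3.

2/3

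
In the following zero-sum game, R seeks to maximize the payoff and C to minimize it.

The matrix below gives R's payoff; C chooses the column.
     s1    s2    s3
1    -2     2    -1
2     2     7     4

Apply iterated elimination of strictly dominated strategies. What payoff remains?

Row 1 is strictly dominated by row 2 (2>-2, 7>2, 4>-1); eliminate 1.
Column s2 is strictly dominated by s1 for C (2<7); eliminate s2.
Column s3 is strictly dominated by s1 for C (2<4); eliminate s3.
Only (2, s1) remains, with payoff 2.

2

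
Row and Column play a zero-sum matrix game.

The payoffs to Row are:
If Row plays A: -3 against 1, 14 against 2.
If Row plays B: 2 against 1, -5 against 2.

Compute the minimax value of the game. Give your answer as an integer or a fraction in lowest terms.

13/24

Row minima are -3 and -5, so Row's maximin is -3; column maxima are 2 and 14, so Column's minimax is 2. These differ, so the equilibrium is in mixed strategies.
Let Row play A with probability p. Column is indifferent when −3p + 2(1−p) = 14p − 5(1−p), giving p = 7/24.
Let Column play 1 with probability q. Row is indifferent when −3q + 14(1−q) = 2q − 5(1−q), giving q = 19/24.
The value is -3·(19/24) + (14)·(5/24) = 13/24.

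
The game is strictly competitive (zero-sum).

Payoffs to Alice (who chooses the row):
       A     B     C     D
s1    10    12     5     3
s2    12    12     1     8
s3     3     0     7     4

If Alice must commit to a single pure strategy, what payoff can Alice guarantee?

The worst-case payoff for each row is s1: 3, s2: 1, s3: 0.
The best of these is 3.

3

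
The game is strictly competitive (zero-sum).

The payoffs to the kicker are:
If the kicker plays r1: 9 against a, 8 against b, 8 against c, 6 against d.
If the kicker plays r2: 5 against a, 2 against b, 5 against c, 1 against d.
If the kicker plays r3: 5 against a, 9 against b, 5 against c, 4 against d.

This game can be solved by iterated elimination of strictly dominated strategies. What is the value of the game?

6

Column b is strictly dominated by d for the goalkeeper (6<8, 1<2, 4<9); eliminate b.
Column c is strictly dominated by d for the goalkeeper (6<8, 1<5, 4<5); eliminate c.
Column a is strictly dominated by d for the goalkeeper (6<9, 1<5, 4<5); eliminate a.
Row r3 is strictly dominated by row r1 (6>4); eliminate r3.
Row r2 is strictly dominated by row r1 (6>1); eliminate r2.
Only (r1, d) remains, with payoff 6.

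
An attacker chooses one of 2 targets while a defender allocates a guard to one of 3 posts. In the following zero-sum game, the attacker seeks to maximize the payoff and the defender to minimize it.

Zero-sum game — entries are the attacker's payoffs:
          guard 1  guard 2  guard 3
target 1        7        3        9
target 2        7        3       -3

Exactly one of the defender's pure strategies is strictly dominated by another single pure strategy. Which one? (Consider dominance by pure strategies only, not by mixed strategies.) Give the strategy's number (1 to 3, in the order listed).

1

The defender prefers columns that give the attacker less. Compare guard 1 with guard 2: 3 < 7, 3 < 7.
So guard 2 strictly dominates guard 1 for the defender; guard 1 is strictly dominated.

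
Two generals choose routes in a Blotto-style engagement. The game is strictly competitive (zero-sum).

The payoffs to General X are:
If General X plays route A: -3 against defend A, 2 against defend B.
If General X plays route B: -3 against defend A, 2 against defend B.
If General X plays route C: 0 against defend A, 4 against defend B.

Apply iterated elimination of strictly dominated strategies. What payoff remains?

Column defend B is strictly dominated by defend A for General Y (-3<2, -3<2, 0<4); eliminate defend B.
Row route A is strictly dominated by row route C (0>-3); eliminate route A.
Row route B is strictly dominated by row route C (0>-3); eliminate route B.
Only (route C, defend A) remains, with payoff 0.

0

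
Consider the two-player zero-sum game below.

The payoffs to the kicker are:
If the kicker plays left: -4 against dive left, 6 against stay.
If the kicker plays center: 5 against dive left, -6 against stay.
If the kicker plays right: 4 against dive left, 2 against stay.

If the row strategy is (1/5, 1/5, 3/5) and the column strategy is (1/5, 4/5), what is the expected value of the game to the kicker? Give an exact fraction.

Against (1/5, 4/5), each row's expected payoff is left: 4; center: -19/5; right: 12/5.
Taking the (1/5, 1/5, 3/5)-weighted average: (1/5)·(4) + (1/5)·(-19/5) + (3/5)·(12/5) = 37/25.

37/25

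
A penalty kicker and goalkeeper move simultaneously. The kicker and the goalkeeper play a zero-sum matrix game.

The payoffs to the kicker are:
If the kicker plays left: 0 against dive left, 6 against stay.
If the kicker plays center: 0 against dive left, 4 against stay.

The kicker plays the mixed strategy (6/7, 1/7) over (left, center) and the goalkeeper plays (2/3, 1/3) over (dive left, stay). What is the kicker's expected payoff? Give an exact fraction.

Against (2/3, 1/3), each row's expected payoff is left: 2; center: 4/3.
Taking the (6/7, 1/7)-weighted average: (6/7)·(2) + (1/7)·(4/3) = 40/21.

40/21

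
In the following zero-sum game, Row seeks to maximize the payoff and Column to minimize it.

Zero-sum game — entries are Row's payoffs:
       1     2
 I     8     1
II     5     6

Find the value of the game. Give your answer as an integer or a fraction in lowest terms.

43/8

Row minima are 1 and 5, so Row's maximin is 5; column maxima are 8 and 6, so Column's minimax is 6. These differ, so the equilibrium is in mixed strategies.
Let Row play I with probability p. Column is indifferent when 8p + 5(1−p) = p + 6(1−p), giving p = 1/8.
Let Column play 1 with probability q. Row is indifferent when 8q + (1−q) = 5q + 6(1−q), giving q = 5/8.
The value is 8·(5/8) + (1)·(3/8) = 43/8.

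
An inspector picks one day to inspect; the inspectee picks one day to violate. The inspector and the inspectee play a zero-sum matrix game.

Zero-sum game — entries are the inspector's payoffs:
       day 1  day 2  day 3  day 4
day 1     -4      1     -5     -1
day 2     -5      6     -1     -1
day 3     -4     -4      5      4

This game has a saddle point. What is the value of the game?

-4

Row minima: -5, -5, -4 → the inspector's maximin is -4.
Column maxima: -4, 6, 5, 4 → the inspectee's minimax is -4.
They coincide at (day 3, day 1), so the value is -4.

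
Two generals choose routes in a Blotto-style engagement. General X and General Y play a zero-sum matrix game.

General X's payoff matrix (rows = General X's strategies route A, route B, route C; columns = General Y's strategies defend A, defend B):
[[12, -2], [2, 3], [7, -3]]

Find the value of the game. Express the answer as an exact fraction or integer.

Row route C is strictly dominated by row route A, so General X never plays it.
The remaining 2×2 game on (route A, route B) × (defend A, defend B) has no saddle point. Let General X play route A with probability p; indifference gives 12p + 2(1−p) = −2p + 3(1−p), so p = 1/15.
Similarly General Y's optimal q on defend A is 1/3, and the value is 12·(1/3) + (-2)·(2/3) = 8/3.

8/3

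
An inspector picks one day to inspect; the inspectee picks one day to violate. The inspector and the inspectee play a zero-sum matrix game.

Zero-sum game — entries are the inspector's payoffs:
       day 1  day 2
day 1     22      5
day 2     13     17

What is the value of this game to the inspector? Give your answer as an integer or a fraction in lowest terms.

103/7

Row minima are 5 and 13, so the inspector's maximin is 13; column maxima are 22 and 17, so the inspectee's minimax is 17. These differ, so the equilibrium is in mixed strategies.
Let the inspector play day 1 with probability p. The inspectee is indifferent when 22p + 13(1−p) = 5p + 17(1−p), giving p = 4/21.
Let the inspectee play day 1 with probability q. The inspector is indifferent when 22q + 5(1−q) = 13q + 17(1−q), giving q = 4/7.
The value is 22·(4/7) + (5)·(3/7) = 103/7.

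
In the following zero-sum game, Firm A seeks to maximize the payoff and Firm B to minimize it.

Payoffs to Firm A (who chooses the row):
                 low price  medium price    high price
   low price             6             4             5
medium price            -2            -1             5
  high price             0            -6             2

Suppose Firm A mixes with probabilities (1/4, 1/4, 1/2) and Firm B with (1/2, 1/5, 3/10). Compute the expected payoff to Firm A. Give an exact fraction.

11/10

Against (1/2, 1/5, 3/10), each row's expected payoff is low price: 53/10; medium price: 3/10; high price: -3/5.
Taking the (1/4, 1/4, 1/2)-weighted average: (1/4)·(53/10) + (1/4)·(3/10) + (1/2)·(-3/5) = 11/10.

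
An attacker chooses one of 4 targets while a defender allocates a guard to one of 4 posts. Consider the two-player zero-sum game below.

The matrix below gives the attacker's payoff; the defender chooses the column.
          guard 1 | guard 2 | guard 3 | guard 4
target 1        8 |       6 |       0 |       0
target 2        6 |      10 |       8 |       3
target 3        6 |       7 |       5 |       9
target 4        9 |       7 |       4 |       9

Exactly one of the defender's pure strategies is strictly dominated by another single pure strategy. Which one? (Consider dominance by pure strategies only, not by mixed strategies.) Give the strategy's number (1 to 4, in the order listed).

The defender prefers columns that give the attacker less. Compare guard 2 with guard 3: 0 < 6, 8 < 10, 5 < 7, 4 < 7.
So guard 3 strictly dominates guard 2 for the defender; guard 2 is strictly dominated.

2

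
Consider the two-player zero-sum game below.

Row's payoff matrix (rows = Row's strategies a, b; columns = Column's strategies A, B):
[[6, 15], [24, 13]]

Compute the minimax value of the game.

141/10

Row minima are 6 and 13, so Row's maximin is 13; column maxima are 24 and 15, so Column's minimax is 15. These differ, so the equilibrium is in mixed strategies.
Let Row play a with probability p. Column is indifferent when 6p + 24(1−p) = 15p + 13(1−p), giving p = 11/20.
Let Column play A with probability q. Row is indifferent when 6q + 15(1−q) = 24q + 13(1−q), giving q = 1/10.
The value is 6·(1/10) + (15)·(9/10) = 141/10.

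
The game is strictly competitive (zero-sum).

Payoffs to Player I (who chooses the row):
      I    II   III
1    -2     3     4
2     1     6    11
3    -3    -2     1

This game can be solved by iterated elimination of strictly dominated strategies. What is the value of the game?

Row 1 is strictly dominated by row 2 (1>-2, 6>3, 11>4); eliminate 1.
Column III is strictly dominated by I for Player II (1<11, -3<1); eliminate III.
Row 3 is strictly dominated by row 2 (1>-3, 6>-2); eliminate 3.
Column II is strictly dominated by I for Player II (1<6); eliminate II.
Only (2, I) remains, with payoff 1.

1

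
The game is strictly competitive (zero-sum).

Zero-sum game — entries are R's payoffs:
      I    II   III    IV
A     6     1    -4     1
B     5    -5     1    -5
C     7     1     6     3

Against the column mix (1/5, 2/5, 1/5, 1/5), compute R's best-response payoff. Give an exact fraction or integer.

A: (6)·(1/5) + (1)·(2/5) + (-4)·(1/5) + (1)·(1/5) = 1.
B: (5)·(1/5) + (-5)·(2/5) + (1)·(1/5) + (-5)·(1/5) = -9/5.
C: (7)·(1/5) + (1)·(2/5) + (6)·(1/5) + (3)·(1/5) = 18/5.
The best pure response is C with expected payoff 18/5.

18/5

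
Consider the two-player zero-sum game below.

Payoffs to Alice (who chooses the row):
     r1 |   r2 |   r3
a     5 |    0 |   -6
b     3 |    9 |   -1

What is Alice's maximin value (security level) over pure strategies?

The worst-case payoff for each row is a: -6, b: -1.
The best of these is -1.

-1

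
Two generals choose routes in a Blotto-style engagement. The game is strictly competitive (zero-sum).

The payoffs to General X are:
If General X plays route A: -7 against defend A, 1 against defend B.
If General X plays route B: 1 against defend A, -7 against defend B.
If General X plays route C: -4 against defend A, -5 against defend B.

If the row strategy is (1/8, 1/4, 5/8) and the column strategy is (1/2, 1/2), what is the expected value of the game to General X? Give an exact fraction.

Against (1/2, 1/2), each row's expected payoff is route A: -3; route B: -3; route C: -9/2.
Taking the (1/8, 1/4, 5/8)-weighted average: (1/8)·(-3) + (1/4)·(-3) + (5/8)·(-9/2) = -63/16.

-63/16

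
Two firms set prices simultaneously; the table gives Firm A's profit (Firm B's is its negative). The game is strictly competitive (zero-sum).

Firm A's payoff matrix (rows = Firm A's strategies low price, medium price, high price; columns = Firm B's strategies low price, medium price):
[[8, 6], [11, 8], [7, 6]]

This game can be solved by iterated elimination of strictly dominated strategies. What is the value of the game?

Row low price is strictly dominated by row medium price (11>8, 8>6); eliminate low price.
Column low price is strictly dominated by medium price for Firm B (8<11, 6<7); eliminate low price.
Row high price is strictly dominated by row medium price (8>6); eliminate high price.
Only (medium price, medium price) remains, with payoff 8.

8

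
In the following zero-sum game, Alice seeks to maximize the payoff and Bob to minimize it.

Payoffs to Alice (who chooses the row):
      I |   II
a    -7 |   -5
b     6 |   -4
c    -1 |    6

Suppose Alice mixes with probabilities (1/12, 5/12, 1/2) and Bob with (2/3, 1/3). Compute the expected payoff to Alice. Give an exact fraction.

5/4

Against (2/3, 1/3), each row's expected payoff is a: -19/3; b: 8/3; c: 4/3.
Taking the (1/12, 5/12, 1/2)-weighted average: (1/12)·(-19/3) + (5/12)·(8/3) + (1/2)·(4/3) = 5/4.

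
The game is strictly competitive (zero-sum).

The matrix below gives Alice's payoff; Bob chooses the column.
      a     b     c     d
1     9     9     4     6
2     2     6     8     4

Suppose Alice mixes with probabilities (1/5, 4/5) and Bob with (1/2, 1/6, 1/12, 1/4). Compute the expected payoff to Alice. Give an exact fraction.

Against (1/2, 1/6, 1/12, 1/4), each row's expected payoff is 1: 47/6; 2: 11/3.
Taking the (1/5, 4/5)-weighted average: (1/5)·(47/6) + (4/5)·(11/3) = 9/2.

9/2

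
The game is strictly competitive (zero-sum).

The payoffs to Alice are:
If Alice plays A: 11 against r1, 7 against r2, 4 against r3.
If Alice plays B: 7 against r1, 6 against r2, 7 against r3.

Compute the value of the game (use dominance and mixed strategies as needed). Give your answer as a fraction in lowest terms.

25/4

Column r1 is strictly dominated by r2 for Bob (it gives Alice more in every row).
The remaining 2×2 game on (A, B) × (r2, r3) has no saddle point. Let Alice play A with probability p; indifference gives 7p + 6(1−p) = 4p + 7(1−p), so p = 1/4.
Similarly Bob's optimal q on r2 is 3/4, and the value is 7·(3/4) + (4)·(1/4) = 25/4.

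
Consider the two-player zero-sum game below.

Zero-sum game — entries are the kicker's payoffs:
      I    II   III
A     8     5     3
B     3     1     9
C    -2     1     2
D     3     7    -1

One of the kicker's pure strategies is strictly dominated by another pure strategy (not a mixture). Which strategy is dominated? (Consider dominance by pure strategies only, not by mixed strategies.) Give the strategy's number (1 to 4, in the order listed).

Compare C with A: 8 > -2, 5 > 1, 3 > 2.
So A strictly dominates C for the kicker; C is strictly dominated.

3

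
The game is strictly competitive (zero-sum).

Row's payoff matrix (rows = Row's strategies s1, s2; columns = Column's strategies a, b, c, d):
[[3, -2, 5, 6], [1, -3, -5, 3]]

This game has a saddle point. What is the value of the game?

-2

Row minima: -2, -5 → Row's maximin is -2.
Column maxima: 3, -2, 5, 6 → Column's minimax is -2.
They coincide at (s1, b), so the value is -2.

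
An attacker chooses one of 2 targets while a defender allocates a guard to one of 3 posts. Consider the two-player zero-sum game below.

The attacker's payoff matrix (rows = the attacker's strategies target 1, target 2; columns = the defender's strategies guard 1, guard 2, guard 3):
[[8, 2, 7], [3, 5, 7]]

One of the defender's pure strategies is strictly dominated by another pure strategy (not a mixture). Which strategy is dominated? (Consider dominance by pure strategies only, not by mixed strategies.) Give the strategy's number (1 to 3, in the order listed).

3

The defender prefers columns that give the attacker less. Compare guard 3 with guard 2: 2 < 7, 5 < 7.
So guard 2 strictly dominates guard 3 for the defender; guard 3 is strictly dominated.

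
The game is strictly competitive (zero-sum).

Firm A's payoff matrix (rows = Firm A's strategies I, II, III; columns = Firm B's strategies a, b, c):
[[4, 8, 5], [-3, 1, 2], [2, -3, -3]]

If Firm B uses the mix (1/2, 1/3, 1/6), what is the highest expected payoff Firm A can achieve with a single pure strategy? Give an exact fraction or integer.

11/2

I: (4)·(1/2) + (8)·(1/3) + (5)·(1/6) = 11/2.
II: (-3)·(1/2) + (1)·(1/3) + (2)·(1/6) = -5/6.
III: (2)·(1/2) + (-3)·(1/3) + (-3)·(1/6) = -1/2.
The best pure response is I with expected payoff 11/2.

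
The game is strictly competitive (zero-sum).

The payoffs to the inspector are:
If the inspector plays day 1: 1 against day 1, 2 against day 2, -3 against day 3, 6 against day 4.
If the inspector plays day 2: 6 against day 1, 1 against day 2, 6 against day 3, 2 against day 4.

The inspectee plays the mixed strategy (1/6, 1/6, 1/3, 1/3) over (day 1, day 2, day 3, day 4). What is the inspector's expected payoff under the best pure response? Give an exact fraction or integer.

23/6

day 1: (1)·(1/6) + (2)·(1/6) + (-3)·(1/3) + (6)·(1/3) = 3/2.
day 2: (6)·(1/6) + (1)·(1/6) + (6)·(1/3) + (2)·(1/3) = 23/6.
The best pure response is day 2 with expected payoff 23/6.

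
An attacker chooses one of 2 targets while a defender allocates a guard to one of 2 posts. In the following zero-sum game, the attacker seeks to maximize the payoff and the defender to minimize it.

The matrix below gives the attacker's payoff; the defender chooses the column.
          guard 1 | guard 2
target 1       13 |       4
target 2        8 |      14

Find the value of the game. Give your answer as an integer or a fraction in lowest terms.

Row minima are 4 and 8, so the attacker's maximin is 8; column maxima are 13 and 14, so the defender's minimax is 13. These differ, so the equilibrium is in mixed strategies.
Let the attacker play target 1 with probability p. The defender is indifferent when 13p + 8(1−p) = 4p + 14(1−p), giving p = 2/5.
Let the defender play guard 1 with probability q. The attacker is indifferent when 13q + 4(1−q) = 8q + 14(1−q), giving q = 2/3.
The value is 13·(2/3) + (4)·(1/3) = 10.

10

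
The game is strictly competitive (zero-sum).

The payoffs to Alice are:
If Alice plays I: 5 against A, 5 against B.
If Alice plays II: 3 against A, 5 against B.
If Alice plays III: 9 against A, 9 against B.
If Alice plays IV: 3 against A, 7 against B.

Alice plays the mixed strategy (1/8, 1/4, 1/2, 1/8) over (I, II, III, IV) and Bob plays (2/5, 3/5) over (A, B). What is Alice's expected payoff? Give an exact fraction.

Against (2/5, 3/5), each row's expected payoff is I: 5; II: 21/5; III: 9; IV: 27/5.
Taking the (1/8, 1/4, 1/2, 1/8)-weighted average: (1/8)·(5) + (1/4)·(21/5) + (1/2)·(9) + (1/8)·(27/5) = 137/20.

137/20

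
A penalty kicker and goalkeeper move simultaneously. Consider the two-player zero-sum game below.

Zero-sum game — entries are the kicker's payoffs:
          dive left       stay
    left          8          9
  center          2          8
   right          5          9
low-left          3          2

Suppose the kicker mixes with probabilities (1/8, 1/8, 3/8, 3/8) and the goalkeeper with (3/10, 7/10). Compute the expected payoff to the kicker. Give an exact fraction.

Against (3/10, 7/10), each row's expected payoff is left: 87/10; center: 31/5; right: 39/5; low-left: 23/10.
Taking the (1/8, 1/8, 3/8, 3/8)-weighted average: (1/8)·(87/10) + (1/8)·(31/5) + (3/8)·(39/5) + (3/8)·(23/10) = 113/20.

113/20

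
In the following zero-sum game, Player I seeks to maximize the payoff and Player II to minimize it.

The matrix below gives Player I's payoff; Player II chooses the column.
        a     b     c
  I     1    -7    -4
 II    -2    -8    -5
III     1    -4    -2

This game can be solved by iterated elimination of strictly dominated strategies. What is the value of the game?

Row II is strictly dominated by row I (1>-2, -7>-8, -4>-5); eliminate II.
Column c is strictly dominated by b for Player II (-7<-4, -4<-2); eliminate c.
Column a is strictly dominated by b for Player II (-7<1, -4<1); eliminate a.
Row I is strictly dominated by row III (-4>-7); eliminate I.
Only (III, b) remains, with payoff -4.

-4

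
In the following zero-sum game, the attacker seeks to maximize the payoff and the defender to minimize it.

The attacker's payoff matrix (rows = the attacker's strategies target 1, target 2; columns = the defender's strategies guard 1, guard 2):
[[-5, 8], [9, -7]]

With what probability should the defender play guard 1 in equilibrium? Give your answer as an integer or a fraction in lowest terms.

15/29

Row minima are -5 and -7, so the attacker's maximin is -5; column maxima are 9 and 8, so the defender's minimax is 8. These differ, so the equilibrium is in mixed strategies.
Let the defender play guard 1 with probability q. The attacker is indifferent when −5q + 8(1−q) = 9q − 7(1−q), giving q = 15/29.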